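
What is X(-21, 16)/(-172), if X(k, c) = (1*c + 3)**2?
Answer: -361/172 ≈ -2.0988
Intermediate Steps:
X(k, c) = (3 + c)**2 (X(k, c) = (c + 3)**2 = (3 + c)**2)
X(-21, 16)/(-172) = (3 + 16)**2/(-172) = 19**2*(-1/172) = 361*(-1/172) = -361/172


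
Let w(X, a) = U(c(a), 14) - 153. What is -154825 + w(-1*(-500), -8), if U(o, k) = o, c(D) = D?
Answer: -154986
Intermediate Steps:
w(X, a) = -153 + a (w(X, a) = a - 153 = -153 + a)
-154825 + w(-1*(-500), -8) = -154825 + (-153 - 8) = -154825 - 161 = -154986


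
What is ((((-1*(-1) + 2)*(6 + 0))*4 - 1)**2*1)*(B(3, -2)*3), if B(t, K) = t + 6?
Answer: 136107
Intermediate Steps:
B(t, K) = 6 + t
((((-1*(-1) + 2)*(6 + 0))*4 - 1)**2*1)*(B(3, -2)*3) = ((((-1*(-1) + 2)*(6 + 0))*4 - 1)**2*1)*((6 + 3)*3) = ((((1 + 2)*6)*4 - 1)**2*1)*(9*3) = (((3*6)*4 - 1)**2*1)*27 = ((18*4 - 1)**2*1)*27 = ((72 - 1)**2*1)*27 = (71**2*1)*27 = (5041*1)*27 = 5041*27 = 136107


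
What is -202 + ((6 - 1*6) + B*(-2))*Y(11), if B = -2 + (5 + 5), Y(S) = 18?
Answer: -490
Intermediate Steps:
B = 8 (B = -2 + 10 = 8)
-202 + ((6 - 1*6) + B*(-2))*Y(11) = -202 + ((6 - 1*6) + 8*(-2))*18 = -202 + ((6 - 6) - 16)*18 = -202 + (0 - 16)*18 = -202 - 16*18 = -202 - 288 = -490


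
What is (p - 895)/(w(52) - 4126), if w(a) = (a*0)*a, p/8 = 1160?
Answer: -8385/4126 ≈ -2.0322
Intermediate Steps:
p = 9280 (p = 8*1160 = 9280)
w(a) = 0 (w(a) = 0*a = 0)
(p - 895)/(w(52) - 4126) = (9280 - 895)/(0 - 4126) = 8385/(-4126) = 8385*(-1/4126) = -8385/4126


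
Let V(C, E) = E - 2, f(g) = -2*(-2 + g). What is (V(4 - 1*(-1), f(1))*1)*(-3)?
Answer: 0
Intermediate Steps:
f(g) = 4 - 2*g
V(C, E) = -2 + E
(V(4 - 1*(-1), f(1))*1)*(-3) = ((-2 + (4 - 2*1))*1)*(-3) = ((-2 + (4 - 2))*1)*(-3) = ((-2 + 2)*1)*(-3) = (0*1)*(-3) = 0*(-3) = 0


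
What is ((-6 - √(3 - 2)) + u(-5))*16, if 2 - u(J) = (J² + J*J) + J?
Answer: -800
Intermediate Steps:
u(J) = 2 - J - 2*J² (u(J) = 2 - ((J² + J*J) + J) = 2 - ((J² + J²) + J) = 2 - (2*J² + J) = 2 - (J + 2*J²) = 2 + (-J - 2*J²) = 2 - J - 2*J²)
((-6 - √(3 - 2)) + u(-5))*16 = ((-6 - √(3 - 2)) + (2 - 1*(-5) - 2*(-5)²))*16 = ((-6 - √1) + (2 + 5 - 2*25))*16 = ((-6 - 1*1) + (2 + 5 - 50))*16 = ((-6 - 1) - 43)*16 = (-7 - 43)*16 = -50*16 = -800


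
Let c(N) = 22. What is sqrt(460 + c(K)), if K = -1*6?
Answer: sqrt(482) ≈ 21.954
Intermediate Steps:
K = -6
sqrt(460 + c(K)) = sqrt(460 + 22) = sqrt(482)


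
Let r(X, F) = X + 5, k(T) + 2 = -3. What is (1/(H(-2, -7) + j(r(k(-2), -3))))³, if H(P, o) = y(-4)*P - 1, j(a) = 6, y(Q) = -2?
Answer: 1/729 ≈ 0.0013717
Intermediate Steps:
k(T) = -5 (k(T) = -2 - 3 = -5)
r(X, F) = 5 + X
H(P, o) = -1 - 2*P (H(P, o) = -2*P - 1 = -1 - 2*P)
(1/(H(-2, -7) + j(r(k(-2), -3))))³ = (1/((-1 - 2*(-2)) + 6))³ = (1/((-1 + 4) + 6))³ = (1/(3 + 6))³ = (1/9)³ = (⅑)³ = 1/729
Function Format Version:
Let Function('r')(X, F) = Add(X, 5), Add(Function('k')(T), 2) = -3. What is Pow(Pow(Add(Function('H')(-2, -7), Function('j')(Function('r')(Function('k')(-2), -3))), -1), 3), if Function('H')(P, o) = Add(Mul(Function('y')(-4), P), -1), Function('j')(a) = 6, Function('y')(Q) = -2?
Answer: Rational(1, 729) ≈ 0.0013717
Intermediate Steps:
Function('k')(T) = -5 (Function('k')(T) = Add(-2, -3) = -5)
Function('r')(X, F) = Add(5, X)
Function('H')(P, o) = Add(-1, Mul(-2, P)) (Function('H')(P, o) = Add(Mul(-2, P), -1) = Add(-1, Mul(-2, P)))
Pow(Pow(Add(Function('H')(-2, -7), Function('j')(Function('r')(Function('k')(-2), -3))), -1), 3) = Pow(Pow(Add(Add(-1, Mul(-2, -2)), 6), -1), 3) = Pow(Pow(Add(Add(-1, 4), 6), -1), 3) = Pow(Pow(Add(3, 6), -1), 3) = Pow(Pow(9, -1), 3) = Pow(Rational(1, 9), 3) = Rational(1, 729)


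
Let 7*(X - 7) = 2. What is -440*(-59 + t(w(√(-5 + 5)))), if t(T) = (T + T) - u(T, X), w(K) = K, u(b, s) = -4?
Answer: 24200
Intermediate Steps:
X = 51/7 (X = 7 + (⅐)*2 = 7 + 2/7 = 51/7 ≈ 7.2857)
t(T) = 4 + 2*T (t(T) = (T + T) - 1*(-4) = 2*T + 4 = 4 + 2*T)
-440*(-59 + t(w(√(-5 + 5)))) = -440*(-59 + (4 + 2*√(-5 + 5))) = -440*(-59 + (4 + 2*√0)) = -440*(-59 + (4 + 2*0)) = -440*(-59 + (4 + 0)) = -440*(-59 + 4) = -440*(-55) = 24200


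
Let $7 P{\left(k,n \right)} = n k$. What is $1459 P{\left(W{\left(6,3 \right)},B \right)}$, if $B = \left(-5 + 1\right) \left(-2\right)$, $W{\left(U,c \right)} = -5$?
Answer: $- \frac{58360}{7} \approx -8337.1$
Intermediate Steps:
$B = 8$ ($B = \left(-4\right) \left(-2\right) = 8$)
$P{\left(k,n \right)} = \frac{k n}{7}$ ($P{\left(k,n \right)} = \frac{n k}{7} = \frac{k n}{7}$)
$1459 P{\left(W{\left(6,3 \right)},B \right)} = 1459 \cdot \frac{1}{7} \left(-5\right) 8 = 1459 \left(- \frac{40}{7}\right) = - \frac{58360}{7}$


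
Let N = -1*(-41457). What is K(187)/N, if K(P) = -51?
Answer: -17/13819 ≈ -0.0012302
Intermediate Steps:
N = 41457
K(187)/N = -51/41457 = -51*1/41457 = -17/13819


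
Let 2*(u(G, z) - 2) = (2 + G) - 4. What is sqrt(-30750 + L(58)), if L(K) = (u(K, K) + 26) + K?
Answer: 6*I*sqrt(851) ≈ 175.03*I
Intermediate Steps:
u(G, z) = 1 + G/2 (u(G, z) = 2 + ((2 + G) - 4)/2 = 2 + (-2 + G)/2 = 2 + (-1 + G/2) = 1 + G/2)
L(K) = 27 + 3*K/2 (L(K) = ((1 + K/2) + 26) + K = (27 + K/2) + K = 27 + 3*K/2)
sqrt(-30750 + L(58)) = sqrt(-30750 + (27 + (3/2)*58)) = sqrt(-30750 + (27 + 87)) = sqrt(-30750 + 114) = sqrt(-30636) = 6*I*sqrt(851)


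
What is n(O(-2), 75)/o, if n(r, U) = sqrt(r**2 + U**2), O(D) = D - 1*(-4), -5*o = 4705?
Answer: -sqrt(5629)/941 ≈ -0.079731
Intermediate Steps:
o = -941 (o = -1/5*4705 = -941)
O(D) = 4 + D (O(D) = D + 4 = 4 + D)
n(r, U) = sqrt(U**2 + r**2)
n(O(-2), 75)/o = sqrt(75**2 + (4 - 2)**2)/(-941) = sqrt(5625 + 2**2)*(-1/941) = sqrt(5625 + 4)*(-1/941) = sqrt(5629)*(-1/941) = -sqrt(5629)/941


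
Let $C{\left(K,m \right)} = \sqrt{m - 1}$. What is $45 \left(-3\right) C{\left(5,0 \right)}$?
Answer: $- 135 i \approx - 135.0 i$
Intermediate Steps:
$C{\left(K,m \right)} = \sqrt{-1 + m}$
$45 \left(-3\right) C{\left(5,0 \right)} = 45 \left(-3\right) \sqrt{-1 + 0} = - 135 \sqrt{-1} = - 135 i$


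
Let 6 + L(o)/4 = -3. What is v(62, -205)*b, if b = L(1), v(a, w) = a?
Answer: -2232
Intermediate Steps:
L(o) = -36 (L(o) = -24 + 4*(-3) = -24 - 12 = -36)
b = -36
v(62, -205)*b = 62*(-36) = -2232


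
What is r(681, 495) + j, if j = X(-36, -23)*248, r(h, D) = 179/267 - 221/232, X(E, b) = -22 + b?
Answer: -691312519/61944 ≈ -11160.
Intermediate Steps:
r(h, D) = -17479/61944 (r(h, D) = 179*(1/267) - 221*1/232 = 179/267 - 221/232 = -17479/61944)
j = -11160 (j = (-22 - 23)*248 = -45*248 = -11160)
r(681, 495) + j = -17479/61944 - 11160 = -691312519/61944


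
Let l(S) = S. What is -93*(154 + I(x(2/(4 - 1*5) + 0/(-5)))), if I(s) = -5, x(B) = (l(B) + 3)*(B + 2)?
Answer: -13857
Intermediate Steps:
x(B) = (2 + B)*(3 + B) (x(B) = (B + 3)*(B + 2) = (3 + B)*(2 + B) = (2 + B)*(3 + B))
-93*(154 + I(x(2/(4 - 1*5) + 0/(-5)))) = -93*(154 - 5) = -93*149 = -13857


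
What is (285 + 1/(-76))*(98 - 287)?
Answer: -4093551/76 ≈ -53863.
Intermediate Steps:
(285 + 1/(-76))*(98 - 287) = (285 - 1/76)*(-189) = (21659/76)*(-189) = -4093551/76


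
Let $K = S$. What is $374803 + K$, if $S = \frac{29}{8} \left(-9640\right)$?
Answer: $339858$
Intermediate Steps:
$S = -34945$ ($S = 29 \cdot \frac{1}{8} \left(-9640\right) = \frac{29}{8} \left(-9640\right) = -34945$)
$K = -34945$
$374803 + K = 374803 - 34945 = 339858$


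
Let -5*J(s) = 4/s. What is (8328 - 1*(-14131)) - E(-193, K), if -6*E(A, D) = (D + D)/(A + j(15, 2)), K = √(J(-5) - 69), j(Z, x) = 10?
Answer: 22459 - I*√1721/2745 ≈ 22459.0 - 0.015113*I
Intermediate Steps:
J(s) = -4/(5*s)
K = I*√1721/5 (K = √(-⅘/(-5) - 69) = √(-⅘*(-⅕) - 69) = √(4/25 - 69) = √(-1721/25) = I*√1721/5 ≈ 8.297*I)
E(A, D) = -D/(3*(10 + A)) (E(A, D) = -(D + D)/(6*(A + 10)) = -2*D/(6*(10 + A)) = -D/(3*(10 + A)))
(8328 - 1*(-14131)) - E(-193, K) = (8328 - 1*(-14131)) - (-1)*I*√1721/5/(30 + 3*(-193)) = (8328 + 14131) - (-1)*I*√1721/5/(30 - 579) = 22459 - (-1)*I*√1721/5/(-549) = 22459 - (-1)*I*√1721/5*(-1)/549 = 22459 - I*√1721/2745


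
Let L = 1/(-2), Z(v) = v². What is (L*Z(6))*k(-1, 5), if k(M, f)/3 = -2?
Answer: 108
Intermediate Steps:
k(M, f) = -6 (k(M, f) = 3*(-2) = -6)
L = -½ ≈ -0.50000
(L*Z(6))*k(-1, 5) = -½*6²*(-6) = -½*36*(-6) = -18*(-6) = 108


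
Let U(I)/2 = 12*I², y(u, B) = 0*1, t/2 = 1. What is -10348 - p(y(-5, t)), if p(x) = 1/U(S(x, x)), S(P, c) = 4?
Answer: -3973633/384 ≈ -10348.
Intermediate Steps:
t = 2 (t = 2*1 = 2)
y(u, B) = 0
U(I) = 24*I² (U(I) = 2*(12*I²) = 24*I²)
p(x) = 1/384 (p(x) = 1/(24*4²) = 1/(24*16) = 1/384)
-10348 - p(y(-5, t)) = -10348 - 1*1/384 = -10348 - 1/384 = -3973633/384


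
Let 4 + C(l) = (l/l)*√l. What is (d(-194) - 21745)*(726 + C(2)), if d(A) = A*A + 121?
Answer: 11560664 + 16012*√2 ≈ 1.1583e+7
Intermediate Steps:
d(A) = 121 + A² (d(A) = A² + 121 = 121 + A²)
C(l) = -4 + √l (C(l) = -4 + (l/l)*√l = -4 + 1*√l = -4 + √l)
(d(-194) - 21745)*(726 + C(2)) = ((121 + (-194)²) - 21745)*(726 + (-4 + √2)) = ((121 + 37636) - 21745)*(722 + √2) = (37757 - 21745)*(722 + √2) = 16012*(722 + √2) = 11560664 + 16012*√2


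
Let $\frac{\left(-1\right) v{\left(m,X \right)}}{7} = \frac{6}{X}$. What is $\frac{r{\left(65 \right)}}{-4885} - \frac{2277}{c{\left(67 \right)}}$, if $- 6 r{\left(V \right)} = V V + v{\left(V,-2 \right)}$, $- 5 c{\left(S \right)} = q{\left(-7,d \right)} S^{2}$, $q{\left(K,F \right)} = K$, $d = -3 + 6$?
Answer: $- \frac{100136146}{460504065} \approx -0.21745$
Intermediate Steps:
$d = 3$
$c{\left(S \right)} = \frac{7 S^{2}}{5}$ ($c{\left(S \right)} = - \frac{\left(-7\right) S^{2}}{5} = \frac{7 S^{2}}{5}$)
$v{\left(m,X \right)} = - \frac{42}{X}$ ($v{\left(m,X \right)} = - 7 \frac{6}{X} = - \frac{42}{X}$)
$r{\left(V \right)} = - \frac{7}{2} - \frac{V^{2}}{6}$ ($r{\left(V \right)} = - \frac{V V - \frac{42}{-2}}{6} = - \frac{V^{2} - -21}{6} = - \frac{V^{2} + 21}{6} = - \frac{21 + V^{2}}{6} = - \frac{7}{2} - \frac{V^{2}}{6}$)
$\frac{r{\left(65 \right)}}{-4885} - \frac{2277}{c{\left(67 \right)}} = \frac{- \frac{7}{2} - \frac{65^{2}}{6}}{-4885} - \frac{2277}{\frac{7}{5} \cdot 67^{2}} = \left(- \frac{7}{2} - \frac{4225}{6}\right) \left(- \frac{1}{4885}\right) - \frac{2277}{\frac{7}{5} \cdot 4489} = \left(- \frac{7}{2} - \frac{4225}{6}\right) \left(- \frac{1}{4885}\right) - \frac{2277}{\frac{31423}{5}} = \left(- \frac{2123}{3}\right) \left(- \frac{1}{4885}\right) - \frac{11385}{31423} = \frac{2123}{14655} - \frac{11385}{31423} = - \frac{100136146}{460504065}$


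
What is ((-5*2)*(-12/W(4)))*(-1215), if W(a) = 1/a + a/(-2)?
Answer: 583200/7 ≈ 83314.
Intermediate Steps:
W(a) = 1/a - a/2 (W(a) = 1/a + a*(-½) = 1/a - a/2)
((-5*2)*(-12/W(4)))*(-1215) = ((-5*2)*(-12/(1/4 - ½*4)))*(-1215) = -(-120)/(¼ - 2)*(-1215) = -(-120)/(-7/4)*(-1215) = -(-120)*(-4)/7*(-1215) = -10*48/7*(-1215) = -480/7*(-1215) = 583200/7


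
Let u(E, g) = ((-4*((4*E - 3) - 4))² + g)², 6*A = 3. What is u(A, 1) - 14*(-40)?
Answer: 161361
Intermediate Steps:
A = ½ (A = (⅙)*3 = ½ ≈ 0.50000)
u(E, g) = (g + (28 - 16*E)²)² (u(E, g) = ((-4*((-3 + 4*E) - 4))² + g)² = ((-4*(-7 + 4*E))² + g)² = ((28 - 16*E)² + g)² = (g + (28 - 16*E)²)²)
u(A, 1) - 14*(-40) = (1 + 16*(-7 + 4*(½))²)² - 14*(-40) = (1 + 16*(-7 + 2)²)² + 560 = (1 + 16*(-5)²)² + 560 = (1 + 16*25)² + 560 = (1 + 400)² + 560 = 401² + 560 = 160801 + 560 = 161361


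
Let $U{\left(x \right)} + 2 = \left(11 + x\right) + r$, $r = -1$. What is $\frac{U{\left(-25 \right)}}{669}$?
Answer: $- \frac{17}{669} \approx -0.025411$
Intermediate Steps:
$U{\left(x \right)} = 8 + x$ ($U{\left(x \right)} = -2 + \left(\left(11 + x\right) - 1\right) = -2 + \left(10 + x\right) = 8 + x$)
$\frac{U{\left(-25 \right)}}{669} = \frac{8 - 25}{669} = \left(-17\right) \frac{1}{669} = - \frac{17}{669}$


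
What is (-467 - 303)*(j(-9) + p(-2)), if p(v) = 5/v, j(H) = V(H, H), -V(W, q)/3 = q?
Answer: -18865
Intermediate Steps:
V(W, q) = -3*q
j(H) = -3*H
(-467 - 303)*(j(-9) + p(-2)) = (-467 - 303)*(-3*(-9) + 5/(-2)) = -770*(27 + 5*(-1/2)) = -770*(27 - 5/2) = -770*49/2 = -18865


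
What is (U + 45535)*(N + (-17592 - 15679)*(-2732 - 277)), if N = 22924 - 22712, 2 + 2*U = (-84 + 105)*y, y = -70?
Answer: 4484946652149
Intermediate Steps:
U = -736 (U = -1 + ((-84 + 105)*(-70))/2 = -1 + (21*(-70))/2 = -1 + (½)*(-1470) = -1 - 735 = -736)
N = 212
(U + 45535)*(N + (-17592 - 15679)*(-2732 - 277)) = (-736 + 45535)*(212 + (-17592 - 15679)*(-2732 - 277)) = 44799*(212 - 33271*(-3009)) = 44799*(212 + 100112439) = 44799*100112651 = 4484946652149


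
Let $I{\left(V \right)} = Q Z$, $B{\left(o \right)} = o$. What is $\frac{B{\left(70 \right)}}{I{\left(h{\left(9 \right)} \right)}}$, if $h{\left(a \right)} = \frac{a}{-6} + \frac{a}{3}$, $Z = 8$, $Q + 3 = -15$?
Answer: $- \frac{35}{72} \approx -0.48611$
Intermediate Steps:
$Q = -18$ ($Q = -3 - 15 = -18$)
$h{\left(a \right)} = \frac{a}{6}$ ($h{\left(a \right)} = a \left(- \frac{1}{6}\right) + a \frac{1}{3} = - \frac{a}{6} + \frac{a}{3} = \frac{a}{6}$)
$I{\left(V \right)} = -144$ ($I{\left(V \right)} = \left(-18\right) 8 = -144$)
$\frac{B{\left(70 \right)}}{I{\left(h{\left(9 \right)} \right)}} = \frac{70}{-144} = 70 \left(- \frac{1}{144}\right) = - \frac{35}{72}$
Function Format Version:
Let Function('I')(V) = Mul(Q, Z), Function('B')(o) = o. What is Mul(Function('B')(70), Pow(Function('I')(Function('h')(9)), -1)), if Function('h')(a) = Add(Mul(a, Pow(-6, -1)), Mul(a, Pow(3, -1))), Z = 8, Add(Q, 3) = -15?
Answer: Rational(-35, 72) ≈ -0.48611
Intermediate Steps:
Q = -18 (Q = Add(-3, -15) = -18)
Function('h')(a) = Mul(Rational(1, 6), a) (Function('h')(a) = Add(Mul(a, Rational(-1, 6)), Mul(a, Rational(1, 3))) = Add(Mul(Rational(-1, 6), a), Mul(Rational(1, 3), a)) = Mul(Rational(1, 6), a))
Function('I')(V) = -144 (Function('I')(V) = Mul(-18, 8) = -144)
Mul(Function('B')(70), Pow(Function('I')(Function('h')(9)), -1)) = Mul(70, Pow(-144, -1)) = Mul(70, Rational(-1, 144)) = Rational(-35, 72)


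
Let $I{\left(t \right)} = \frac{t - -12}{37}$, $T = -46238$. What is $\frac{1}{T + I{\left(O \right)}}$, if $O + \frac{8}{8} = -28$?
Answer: $- \frac{37}{1710823} \approx -2.1627 \cdot 10^{-5}$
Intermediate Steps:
$O = -29$ ($O = -1 - 28 = -29$)
$I{\left(t \right)} = \frac{12}{37} + \frac{t}{37}$ ($I{\left(t \right)} = \left(t + 12\right) \frac{1}{37} = \left(12 + t\right) \frac{1}{37} = \frac{12}{37} + \frac{t}{37}$)
$\frac{1}{T + I{\left(O \right)}} = \frac{1}{-46238 + \left(\frac{12}{37} + \frac{1}{37} \left(-29\right)\right)} = \frac{1}{-46238 + \left(\frac{12}{37} - \frac{29}{37}\right)} = \frac{1}{-46238 - \frac{17}{37}} = \frac{1}{- \frac{1710823}{37}} = - \frac{37}{1710823}$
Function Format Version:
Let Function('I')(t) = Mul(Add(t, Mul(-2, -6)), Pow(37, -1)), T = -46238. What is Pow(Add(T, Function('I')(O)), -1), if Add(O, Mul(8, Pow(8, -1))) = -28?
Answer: Rational(-37, 1710823) ≈ -2.1627e-5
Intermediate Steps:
O = -29 (O = Add(-1, -28) = -29)
Function('I')(t) = Add(Rational(12, 37), Mul(Rational(1, 37), t)) (Function('I')(t) = Mul(Add(t, 12), Rational(1, 37)) = Mul(Add(12, t), Rational(1, 37)) = Add(Rational(12, 37), Mul(Rational(1, 37), t)))
Pow(Add(T, Function('I')(O)), -1) = Pow(Add(-46238, Add(Rational(12, 37), Mul(Rational(1, 37), -29))), -1) = Pow(Add(-46238, Add(Rational(12, 37), Rational(-29, 37))), -1) = Pow(Add(-46238, Rational(-17, 37)), -1) = Pow(Rational(-1710823, 37), -1) = Rational(-37, 1710823)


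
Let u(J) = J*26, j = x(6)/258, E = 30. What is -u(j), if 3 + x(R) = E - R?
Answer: -91/43 ≈ -2.1163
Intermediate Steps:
x(R) = 27 - R (x(R) = -3 + (30 - R) = 27 - R)
j = 7/86 (j = (27 - 1*6)/258 = (27 - 6)*(1/258) = 21*(1/258) = 7/86 ≈ 0.081395)
u(J) = 26*J
-u(j) = -26*7/86 = -1*91/43 = -91/43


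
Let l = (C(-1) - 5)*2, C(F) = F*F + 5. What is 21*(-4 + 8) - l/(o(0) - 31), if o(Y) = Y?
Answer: 2606/31 ≈ 84.064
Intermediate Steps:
C(F) = 5 + F² (C(F) = F² + 5 = 5 + F²)
l = 2 (l = ((5 + (-1)²) - 5)*2 = ((5 + 1) - 5)*2 = (6 - 5)*2 = 1*2 = 2)
21*(-4 + 8) - l/(o(0) - 31) = 21*(-4 + 8) - 2/(0 - 31) = 21*4 - 2/(-31) = 84 - 2*(-1)/31 = 84 - 1*(-2/31) = 84 + 2/31 = 2606/31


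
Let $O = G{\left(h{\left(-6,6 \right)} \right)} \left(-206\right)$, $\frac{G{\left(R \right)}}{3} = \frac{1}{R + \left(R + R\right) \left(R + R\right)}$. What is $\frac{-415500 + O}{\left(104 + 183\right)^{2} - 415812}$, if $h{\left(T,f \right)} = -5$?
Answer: $\frac{39473118}{31677085} \approx 1.2461$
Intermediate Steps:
$G{\left(R \right)} = \frac{3}{R + 4 R^{2}}$ ($G{\left(R \right)} = \frac{3}{R + \left(R + R\right) \left(R + R\right)} = \frac{3}{R + 2 R 2 R} = \frac{3}{R + 4 R^{2}}$)
$O = - \frac{618}{95}$ ($O = \frac{3}{\left(-5\right) \left(1 + 4 \left(-5\right)\right)} \left(-206\right) = 3 \left(- \frac{1}{5}\right) \frac{1}{1 - 20} \left(-206\right) = 3 \left(- \frac{1}{5}\right) \frac{1}{-19} \left(-206\right) = 3 \left(- \frac{1}{5}\right) \left(- \frac{1}{19}\right) \left(-206\right) = \frac{3}{95} \left(-206\right) = - \frac{618}{95} \approx -6.5053$)
$\frac{-415500 + O}{\left(104 + 183\right)^{2} - 415812} = \frac{-415500 - \frac{618}{95}}{\left(104 + 183\right)^{2} - 415812} = - \frac{39473118}{95 \left(287^{2} - 415812\right)} = - \frac{39473118}{95 \left(82369 - 415812\right)} = - \frac{39473118}{95 \left(-333443\right)} = \left(- \frac{39473118}{95}\right) \left(- \frac{1}{333443}\right) = \frac{39473118}{31677085}$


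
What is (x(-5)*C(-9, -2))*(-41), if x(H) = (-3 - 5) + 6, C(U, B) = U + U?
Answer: -1476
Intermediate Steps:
C(U, B) = 2*U
x(H) = -2 (x(H) = -8 + 6 = -2)
(x(-5)*C(-9, -2))*(-41) = -4*(-9)*(-41) = -2*(-18)*(-41) = 36*(-41) = -1476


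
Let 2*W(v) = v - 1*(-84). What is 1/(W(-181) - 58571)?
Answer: -2/117239 ≈ -1.7059e-5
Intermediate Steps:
W(v) = 42 + v/2 (W(v) = (v - 1*(-84))/2 = (v + 84)/2 = (84 + v)/2 = 42 + v/2)
1/(W(-181) - 58571) = 1/((42 + (1/2)*(-181)) - 58571) = 1/((42 - 181/2) - 58571) = 1/(-97/2 - 58571) = 1/(-117239/2) = -2/117239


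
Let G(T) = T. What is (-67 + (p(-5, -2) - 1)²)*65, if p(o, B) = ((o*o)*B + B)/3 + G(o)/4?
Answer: 2962505/144 ≈ 20573.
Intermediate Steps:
p(o, B) = B/3 + o/4 + B*o²/3 (p(o, B) = ((o*o)*B + B)/3 + o/4 = (o²*B + B)*(⅓) + o*(¼) = (B*o² + B)*(⅓) + o/4 = (B + B*o²)*(⅓) + o/4 = (B/3 + B*o²/3) + o/4 = B/3 + o/4 + B*o²/3)
(-67 + (p(-5, -2) - 1)²)*65 = (-67 + (((⅓)*(-2) + (¼)*(-5) + (⅓)*(-2)*(-5)²) - 1)²)*65 = (-67 + ((-⅔ - 5/4 + (⅓)*(-2)*25) - 1)²)*65 = (-67 + ((-⅔ - 5/4 - 50/3) - 1)²)*65 = (-67 + (-223/12 - 1)²)*65 = (-67 + (-235/12)²)*65 = (-67 + 55225/144)*65 = (45577/144)*65 = 2962505/144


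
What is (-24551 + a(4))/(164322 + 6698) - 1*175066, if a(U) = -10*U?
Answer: -29939811911/171020 ≈ -1.7507e+5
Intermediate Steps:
(-24551 + a(4))/(164322 + 6698) - 1*175066 = (-24551 - 10*4)/(164322 + 6698) - 1*175066 = (-24551 - 40)/171020 - 175066 = -24591*1/171020 - 175066 = -24591/171020 - 175066 = -29939811911/171020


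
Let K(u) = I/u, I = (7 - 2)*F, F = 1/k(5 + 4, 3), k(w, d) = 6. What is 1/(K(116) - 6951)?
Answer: -696/4837891 ≈ -0.00014386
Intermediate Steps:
F = ⅙ (F = 1/6 = ⅙ ≈ 0.16667)
I = ⅚ (I = (7 - 2)*(⅙) = 5*(⅙) = ⅚ ≈ 0.83333)
K(u) = 5/(6*u)
1/(K(116) - 6951) = 1/((⅚)/116 - 6951) = 1/((⅚)*(1/116) - 6951) = 1/(5/696 - 6951) = 1/(-4837891/696) = -696/4837891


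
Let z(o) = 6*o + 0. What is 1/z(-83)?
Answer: -1/498 ≈ -0.0020080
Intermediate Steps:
z(o) = 6*o
1/z(-83) = 1/(6*(-83)) = 1/(-498) = -1/498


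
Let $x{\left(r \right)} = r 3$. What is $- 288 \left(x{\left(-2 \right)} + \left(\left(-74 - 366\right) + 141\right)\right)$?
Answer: $87840$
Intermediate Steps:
$x{\left(r \right)} = 3 r$
$- 288 \left(x{\left(-2 \right)} + \left(\left(-74 - 366\right) + 141\right)\right) = - 288 \left(3 \left(-2\right) + \left(\left(-74 - 366\right) + 141\right)\right) = - 288 \left(-6 + \left(-440 + 141\right)\right) = - 288 \left(-6 - 299\right) = \left(-288\right) \left(-305\right) = 87840$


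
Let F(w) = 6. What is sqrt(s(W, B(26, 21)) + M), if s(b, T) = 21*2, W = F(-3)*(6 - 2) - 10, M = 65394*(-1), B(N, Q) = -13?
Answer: 2*I*sqrt(16338) ≈ 255.64*I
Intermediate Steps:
M = -65394
W = 14 (W = 6*(6 - 2) - 10 = 6*4 - 10 = 24 - 10 = 14)
s(b, T) = 42
sqrt(s(W, B(26, 21)) + M) = sqrt(42 - 65394) = sqrt(-65352) = 2*I*sqrt(16338)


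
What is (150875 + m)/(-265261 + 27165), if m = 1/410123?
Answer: -30938653813/48824322904 ≈ -0.63367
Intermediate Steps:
m = 1/410123 ≈ 2.4383e-6
(150875 + m)/(-265261 + 27165) = (150875 + 1/410123)/(-265261 + 27165) = (61877307626/410123)/(-238096) = (61877307626/410123)*(-1/238096) = -30938653813/48824322904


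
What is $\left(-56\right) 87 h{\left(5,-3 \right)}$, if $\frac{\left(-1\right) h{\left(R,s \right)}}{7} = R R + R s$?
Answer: $341040$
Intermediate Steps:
$h{\left(R,s \right)} = - 7 R^{2} - 7 R s$ ($h{\left(R,s \right)} = - 7 \left(R R + R s\right) = - 7 \left(R^{2} + R s\right) = - 7 R^{2} - 7 R s$)
$\left(-56\right) 87 h{\left(5,-3 \right)} = \left(-56\right) 87 \left(\left(-7\right) 5 \left(5 - 3\right)\right) = - 4872 \left(\left(-7\right) 5 \cdot 2\right) = \left(-4872\right) \left(-70\right) = 341040$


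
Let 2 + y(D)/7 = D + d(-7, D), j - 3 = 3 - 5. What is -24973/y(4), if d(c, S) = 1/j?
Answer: -24973/21 ≈ -1189.2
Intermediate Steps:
j = 1 (j = 3 + (3 - 5) = 3 - 2 = 1)
d(c, S) = 1 (d(c, S) = 1/1 = 1)
y(D) = -7 + 7*D (y(D) = -14 + 7*(D + 1) = -14 + 7*(1 + D) = -14 + (7 + 7*D) = -7 + 7*D)
-24973/y(4) = -24973/(-7 + 7*4) = -24973/(-7 + 28) = -24973/21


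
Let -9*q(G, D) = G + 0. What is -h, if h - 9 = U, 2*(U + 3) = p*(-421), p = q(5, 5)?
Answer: -2213/18 ≈ -122.94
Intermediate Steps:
q(G, D) = -G/9 (q(G, D) = -(G + 0)/9 = -G/9)
p = -5/9 (p = -⅑*5 = -5/9 ≈ -0.55556)
U = 2051/18 (U = -3 + (-5/9*(-421))/2 = -3 + (½)*(2105/9) = -3 + 2105/18 = 2051/18 ≈ 113.94)
h = 2213/18 (h = 9 + 2051/18 = 2213/18 ≈ 122.94)
-h = -1*2213/18 = -2213/18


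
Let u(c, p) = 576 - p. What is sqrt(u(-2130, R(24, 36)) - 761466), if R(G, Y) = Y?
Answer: I*sqrt(760926) ≈ 872.31*I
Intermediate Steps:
sqrt(u(-2130, R(24, 36)) - 761466) = sqrt((576 - 1*36) - 761466) = sqrt((576 - 36) - 761466) = sqrt(540 - 761466) = sqrt(-760926) = I*sqrt(760926)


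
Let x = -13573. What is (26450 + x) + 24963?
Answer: 37840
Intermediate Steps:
(26450 + x) + 24963 = (26450 - 13573) + 24963 = 12877 + 24963 = 37840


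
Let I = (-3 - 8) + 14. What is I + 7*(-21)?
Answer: -144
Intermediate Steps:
I = 3 (I = -11 + 14 = 3)
I + 7*(-21) = 3 + 7*(-21) = 3 - 147 = -144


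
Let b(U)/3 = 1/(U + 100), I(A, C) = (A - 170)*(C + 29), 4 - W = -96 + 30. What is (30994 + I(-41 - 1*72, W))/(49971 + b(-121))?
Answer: 20839/349796 ≈ 0.059575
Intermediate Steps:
W = 70 (W = 4 - (-96 + 30) = 4 - 1*(-66) = 4 + 66 = 70)
I(A, C) = (-170 + A)*(29 + C)
b(U) = 3/(100 + U) (b(U) = 3/(U + 100) = 3/(100 + U))
(30994 + I(-41 - 1*72, W))/(49971 + b(-121)) = (30994 + (-4930 - 170*70 + 29*(-41 - 1*72) + (-41 - 1*72)*70))/(49971 + 3/(100 - 121)) = (30994 + (-4930 - 11900 + 29*(-41 - 72) + (-41 - 72)*70))/(49971 + 3/(-21)) = (30994 + (-4930 - 11900 + 29*(-113) - 113*70))/(49971 + 3*(-1/21)) = (30994 + (-4930 - 11900 - 3277 - 7910))/(49971 - ⅐) = (30994 - 28017)/(349796/7) = 2977*(7/349796) = 20839/349796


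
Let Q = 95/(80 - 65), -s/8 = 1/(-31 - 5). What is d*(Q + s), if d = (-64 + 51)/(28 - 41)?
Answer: 59/9 ≈ 6.5556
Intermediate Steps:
d = 1 (d = -13/(-13) = -13*(-1/13) = 1)
s = 2/9 (s = -8/(-31 - 5) = -8/(-36) = -8*(-1/36) = 2/9 ≈ 0.22222)
Q = 19/3 (Q = 95/15 = 95*(1/15) = 19/3 ≈ 6.3333)
d*(Q + s) = 1*(19/3 + 2/9) = 1*(59/9) = 59/9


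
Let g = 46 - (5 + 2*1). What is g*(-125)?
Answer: -4875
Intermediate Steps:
g = 39 (g = 46 - (5 + 2) = 46 - 1*7 = 46 - 7 = 39)
g*(-125) = 39*(-125) = -4875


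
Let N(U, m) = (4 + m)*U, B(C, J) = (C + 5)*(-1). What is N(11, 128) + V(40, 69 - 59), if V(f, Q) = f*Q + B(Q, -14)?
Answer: 1837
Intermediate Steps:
B(C, J) = -5 - C (B(C, J) = (5 + C)*(-1) = -5 - C)
N(U, m) = U*(4 + m)
V(f, Q) = -5 - Q + Q*f (V(f, Q) = f*Q + (-5 - Q) = Q*f + (-5 - Q) = -5 - Q + Q*f)
N(11, 128) + V(40, 69 - 59) = 11*(4 + 128) + (-5 - (69 - 59) + (69 - 59)*40) = 11*132 + (-5 - 1*10 + 10*40) = 1452 + (-5 - 10 + 400) = 1452 + 385 = 1837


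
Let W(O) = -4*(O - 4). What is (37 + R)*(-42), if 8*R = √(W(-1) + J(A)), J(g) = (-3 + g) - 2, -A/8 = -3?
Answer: -1554 - 21*√39/4 ≈ -1586.8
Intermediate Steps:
W(O) = 16 - 4*O (W(O) = -4*(-4 + O) = 16 - 4*O)
A = 24 (A = -8*(-3) = 24)
J(g) = -5 + g
R = √39/8 (R = √((16 - 4*(-1)) + (-5 + 24))/8 = √((16 + 4) + 19)/8 = √(20 + 19)/8 = √39/8 ≈ 0.78062)
(37 + R)*(-42) = (37 + √39/8)*(-42) = -1554 - 21*√39/4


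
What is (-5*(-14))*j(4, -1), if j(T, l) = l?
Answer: -70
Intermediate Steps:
(-5*(-14))*j(4, -1) = -5*(-14)*(-1) = 70*(-1) = -70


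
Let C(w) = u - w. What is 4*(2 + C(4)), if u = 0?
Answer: -8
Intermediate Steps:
C(w) = -w (C(w) = 0 - w = -w)
4*(2 + C(4)) = 4*(2 - 1*4) = 4*(2 - 4) = 4*(-2) = -8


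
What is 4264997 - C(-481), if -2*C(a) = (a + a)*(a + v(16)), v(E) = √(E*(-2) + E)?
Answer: 4496358 - 1924*I ≈ 4.4964e+6 - 1924.0*I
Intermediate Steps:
v(E) = √(-E) (v(E) = √(-2*E + E) = √(-E))
C(a) = -a*(a + 4*I) (C(a) = -(a + a)*(a + √(-1*16))/2 = -2*a*(a + √(-16))/2 = -2*a*(a + 4*I)/2 = -a*(a + 4*I))
4264997 - C(-481) = 4264997 - (-1)*(-481)*(-481 + 4*I) = 4264997 - (-231361 + 1924*I) = 4264997 + (231361 - 1924*I) = 4496358 - 1924*I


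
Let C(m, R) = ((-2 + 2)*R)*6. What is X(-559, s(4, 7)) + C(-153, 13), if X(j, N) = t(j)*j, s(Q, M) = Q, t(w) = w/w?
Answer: -559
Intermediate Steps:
t(w) = 1
X(j, N) = j (X(j, N) = 1*j = j)
C(m, R) = 0 (C(m, R) = (0*R)*6 = 0*6 = 0)
X(-559, s(4, 7)) + C(-153, 13) = -559 + 0 = -559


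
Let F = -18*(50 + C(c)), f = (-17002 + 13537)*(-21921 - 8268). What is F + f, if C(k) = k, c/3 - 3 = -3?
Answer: 104603985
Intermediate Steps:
c = 0 (c = 9 + 3*(-3) = 9 - 9 = 0)
f = 104604885 (f = -3465*(-30189) = 104604885)
F = -900 (F = -18*(50 + 0) = -18*50 = -900)
F + f = -900 + 104604885 = 104603985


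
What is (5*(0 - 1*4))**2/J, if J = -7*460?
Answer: -20/161 ≈ -0.12422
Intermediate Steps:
J = -3220
(5*(0 - 1*4))**2/J = (5*(0 - 1*4))**2/(-3220) = (5*(0 - 4))**2*(-1/3220) = (5*(-4))**2*(-1/3220) = (-20)**2*(-1/3220) = 400*(-1/3220) = -20/161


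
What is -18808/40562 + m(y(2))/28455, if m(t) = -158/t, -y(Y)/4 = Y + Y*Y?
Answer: -3209487641/6925150260 ≈ -0.46345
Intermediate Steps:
y(Y) = -4*Y - 4*Y**2 (y(Y) = -4*(Y + Y*Y) = -4*(Y + Y**2) = -4*Y - 4*Y**2)
-18808/40562 + m(y(2))/28455 = -18808/40562 - 158*(-1/(8*(1 + 2)))/28455 = -18808*1/40562 - 158/((-4*2*3))*(1/28455) = -9404/20281 - 158/(-24)*(1/28455) = -9404/20281 - 158*(-1/24)*(1/28455) = -9404/20281 + (79/12)*(1/28455) = -9404/20281 + 79/341460 = -3209487641/6925150260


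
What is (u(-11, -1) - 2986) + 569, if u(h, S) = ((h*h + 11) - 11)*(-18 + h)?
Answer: -5926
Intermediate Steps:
u(h, S) = h²*(-18 + h) (u(h, S) = ((h² + 11) - 11)*(-18 + h) = ((11 + h²) - 11)*(-18 + h) = h²*(-18 + h))
(u(-11, -1) - 2986) + 569 = ((-11)²*(-18 - 11) - 2986) + 569 = (121*(-29) - 2986) + 569 = (-3509 - 2986) + 569 = -6495 + 569 = -5926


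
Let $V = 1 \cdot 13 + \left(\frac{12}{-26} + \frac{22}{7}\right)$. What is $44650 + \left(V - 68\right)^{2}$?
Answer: $\frac{392413771}{8281} \approx 47387.0$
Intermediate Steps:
$V = \frac{1427}{91}$ ($V = 13 + \left(12 \left(- \frac{1}{26}\right) + 22 \cdot \frac{1}{7}\right) = 13 + \left(- \frac{6}{13} + \frac{22}{7}\right) = 13 + \frac{244}{91} = \frac{1427}{91} \approx 15.681$)
$44650 + \left(V - 68\right)^{2} = 44650 + \left(\frac{1427}{91} - 68\right)^{2} = 44650 + \left(- \frac{4761}{91}\right)^{2} = 44650 + \frac{22667121}{8281} = \frac{392413771}{8281}$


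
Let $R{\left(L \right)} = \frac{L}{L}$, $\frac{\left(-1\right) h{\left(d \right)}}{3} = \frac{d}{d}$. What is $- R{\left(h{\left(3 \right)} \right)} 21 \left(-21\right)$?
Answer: $441$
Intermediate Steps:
$h{\left(d \right)} = -3$ ($h{\left(d \right)} = - 3 \frac{d}{d} = \left(-3\right) 1 = -3$)
$R{\left(L \right)} = 1$
$- R{\left(h{\left(3 \right)} \right)} 21 \left(-21\right) = \left(-1\right) 1 \cdot 21 \left(-21\right) = \left(-1\right) 21 \left(-21\right) = \left(-21\right) \left(-21\right) = 441$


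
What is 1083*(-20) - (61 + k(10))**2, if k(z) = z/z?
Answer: -25504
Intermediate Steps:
k(z) = 1
1083*(-20) - (61 + k(10))**2 = 1083*(-20) - (61 + 1)**2 = -21660 - 1*62**2 = -21660 - 1*3844 = -21660 - 3844 = -25504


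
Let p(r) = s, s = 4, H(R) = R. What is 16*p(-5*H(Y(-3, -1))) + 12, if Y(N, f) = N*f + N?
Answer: 76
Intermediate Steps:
Y(N, f) = N + N*f
p(r) = 4
16*p(-5*H(Y(-3, -1))) + 12 = 16*4 + 12 = 64 + 12 = 76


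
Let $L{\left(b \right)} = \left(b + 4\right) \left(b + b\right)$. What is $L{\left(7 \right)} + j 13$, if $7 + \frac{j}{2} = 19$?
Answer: $466$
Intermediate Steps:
$j = 24$ ($j = -14 + 2 \cdot 19 = -14 + 38 = 24$)
$L{\left(b \right)} = 2 b \left(4 + b\right)$ ($L{\left(b \right)} = \left(4 + b\right) 2 b = 2 b \left(4 + b\right)$)
$L{\left(7 \right)} + j 13 = 2 \cdot 7 \left(4 + 7\right) + 24 \cdot 13 = 2 \cdot 7 \cdot 11 + 312 = 154 + 312 = 466$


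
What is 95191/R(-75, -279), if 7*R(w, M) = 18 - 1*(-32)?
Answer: 666337/50 ≈ 13327.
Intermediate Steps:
R(w, M) = 50/7 (R(w, M) = (18 - 1*(-32))/7 = (18 + 32)/7 = (⅐)*50 = 50/7)
95191/R(-75, -279) = 95191/(50/7) = 95191*(7/50) = 666337/50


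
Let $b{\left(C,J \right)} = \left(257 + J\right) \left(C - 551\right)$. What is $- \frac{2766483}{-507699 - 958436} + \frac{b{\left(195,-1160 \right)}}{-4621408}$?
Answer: $\frac{1339031229}{736799480} \approx 1.8174$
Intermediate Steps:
$b{\left(C,J \right)} = \left(-551 + C\right) \left(257 + J\right)$ ($b{\left(C,J \right)} = \left(257 + J\right) \left(-551 + C\right) = \left(-551 + C\right) \left(257 + J\right)$)
$- \frac{2766483}{-507699 - 958436} + \frac{b{\left(195,-1160 \right)}}{-4621408} = - \frac{2766483}{-507699 - 958436} + \frac{-141607 - -639160 + 257 \cdot 195 + 195 \left(-1160\right)}{-4621408} = - \frac{2766483}{-507699 - 958436} + \left(-141607 + 639160 + 50115 - 226200\right) \left(- \frac{1}{4621408}\right) = - \frac{2766483}{-1466135} + 321468 \left(- \frac{1}{4621408}\right) = \left(-2766483\right) \left(- \frac{1}{1466135}\right) - \frac{80367}{1155352} = \frac{2766483}{1466135} - \frac{80367}{1155352} = \frac{1339031229}{736799480}$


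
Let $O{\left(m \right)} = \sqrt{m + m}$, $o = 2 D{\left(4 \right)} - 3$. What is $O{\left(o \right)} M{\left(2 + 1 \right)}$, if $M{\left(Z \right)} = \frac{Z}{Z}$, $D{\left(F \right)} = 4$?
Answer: $\sqrt{10} \approx 3.1623$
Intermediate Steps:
$M{\left(Z \right)} = 1$
$o = 5$ ($o = 2 \cdot 4 - 3 = 8 - 3 = 5$)
$O{\left(m \right)} = \sqrt{2} \sqrt{m}$ ($O{\left(m \right)} = \sqrt{2 m} = \sqrt{2} \sqrt{m}$)
$O{\left(o \right)} M{\left(2 + 1 \right)} = \sqrt{2} \sqrt{5} \cdot 1 = \sqrt{10} \cdot 1 = \sqrt{10}$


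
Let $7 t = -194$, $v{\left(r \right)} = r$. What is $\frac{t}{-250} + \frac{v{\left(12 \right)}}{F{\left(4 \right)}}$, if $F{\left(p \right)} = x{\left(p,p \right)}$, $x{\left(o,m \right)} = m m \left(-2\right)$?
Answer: $- \frac{1849}{7000} \approx -0.26414$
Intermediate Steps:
$t = - \frac{194}{7}$ ($t = \frac{1}{7} \left(-194\right) = - \frac{194}{7} \approx -27.714$)
$x{\left(o,m \right)} = - 2 m^{2}$ ($x{\left(o,m \right)} = m^{2} \left(-2\right) = - 2 m^{2}$)
$F{\left(p \right)} = - 2 p^{2}$
$\frac{t}{-250} + \frac{v{\left(12 \right)}}{F{\left(4 \right)}} = - \frac{194}{7 \left(-250\right)} + \frac{12}{\left(-2\right) 4^{2}} = \left(- \frac{194}{7}\right) \left(- \frac{1}{250}\right) + \frac{12}{\left(-2\right) 16} = \frac{97}{875} + \frac{12}{-32} = \frac{97}{875} + 12 \left(- \frac{1}{32}\right) = \frac{97}{875} - \frac{3}{8} = - \frac{1849}{7000}$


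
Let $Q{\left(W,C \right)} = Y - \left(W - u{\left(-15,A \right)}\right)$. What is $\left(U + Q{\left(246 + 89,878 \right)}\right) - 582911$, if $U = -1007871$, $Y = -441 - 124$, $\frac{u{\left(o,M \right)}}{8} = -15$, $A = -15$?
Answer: $-1591802$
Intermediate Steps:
$u{\left(o,M \right)} = -120$ ($u{\left(o,M \right)} = 8 \left(-15\right) = -120$)
$Y = -565$
$Q{\left(W,C \right)} = -685 - W$ ($Q{\left(W,C \right)} = -565 - \left(120 + W\right) = -685 - W$)
$\left(U + Q{\left(246 + 89,878 \right)}\right) - 582911 = \left(-1007871 - 1020\right) - 582911 = -1008891 - 582911 = -1591802$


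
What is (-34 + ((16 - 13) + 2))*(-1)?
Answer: 29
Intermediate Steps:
(-34 + ((16 - 13) + 2))*(-1) = (-34 + (3 + 2))*(-1) = (-34 + 5)*(-1) = -29*(-1) = 29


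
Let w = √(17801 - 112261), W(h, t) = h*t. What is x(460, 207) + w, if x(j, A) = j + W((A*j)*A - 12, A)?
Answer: 4080079756 + 2*I*√23615 ≈ 4.0801e+9 + 307.34*I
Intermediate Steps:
x(j, A) = j + A*(-12 + j*A²) (x(j, A) = j + ((A*j)*A - 12)*A = j + (j*A² - 12)*A = j + (-12 + j*A²)*A = j + A*(-12 + j*A²))
w = 2*I*√23615 (w = √(-94460) = 2*I*√23615 ≈ 307.34*I)
x(460, 207) + w = (460 + 207*(-12 + 460*207²)) + 2*I*√23615 = (460 + 207*(-12 + 460*42849)) + 2*I*√23615 = (460 + 207*(-12 + 19710540)) + 2*I*√23615 = (460 + 207*19710528) + 2*I*√23615 = (460 + 4080079296) + 2*I*√23615 = 4080079756 + 2*I*√23615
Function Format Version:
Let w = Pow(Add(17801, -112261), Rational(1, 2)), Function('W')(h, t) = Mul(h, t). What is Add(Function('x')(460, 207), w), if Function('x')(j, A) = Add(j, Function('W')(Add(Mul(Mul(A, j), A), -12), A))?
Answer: Add(4080079756, Mul(2, I, Pow(23615, Rational(1, 2)))) ≈ Add(4.0801e+9, Mul(307.34, I))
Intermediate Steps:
Function('x')(j, A) = Add(j, Mul(A, Add(-12, Mul(j, Pow(A, 2))))) (Function('x')(j, A) = Add(j, Mul(Add(Mul(Mul(A, j), A), -12), A)) = Add(j, Mul(Add(Mul(j, Pow(A, 2)), -12), A)) = Add(j, Mul(Add(-12, Mul(j, Pow(A, 2))), A)) = Add(j, Mul(A, Add(-12, Mul(j, Pow(A, 2))))))
w = Mul(2, I, Pow(23615, Rational(1, 2))) (w = Pow(-94460, Rational(1, 2)) = Mul(2, I, Pow(23615, Rational(1, 2))) ≈ Mul(307.34, I))
Add(Function('x')(460, 207), w) = Add(Add(460, Mul(207, Add(-12, Mul(460, Pow(207, 2))))), Mul(2, I, Pow(23615, Rational(1, 2)))) = Add(Add(460, Mul(207, Add(-12, Mul(460, 42849)))), Mul(2, I, Pow(23615, Rational(1, 2)))) = Add(Add(460, Mul(207, Add(-12, 19710540))), Mul(2, I, Pow(23615, Rational(1, 2)))) = Add(Add(460, Mul(207, 19710528)), Mul(2, I, Pow(23615, Rational(1, 2)))) = Add(Add(460, 4080079296), Mul(2, I, Pow(23615, Rational(1, 2)))) = Add(4080079756, Mul(2, I, Pow(23615, Rational(1, 2))))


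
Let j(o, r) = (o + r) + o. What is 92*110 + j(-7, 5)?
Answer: 10111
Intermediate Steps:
j(o, r) = r + 2*o
92*110 + j(-7, 5) = 92*110 + (5 + 2*(-7)) = 10120 + (5 - 14) = 10120 - 9 = 10111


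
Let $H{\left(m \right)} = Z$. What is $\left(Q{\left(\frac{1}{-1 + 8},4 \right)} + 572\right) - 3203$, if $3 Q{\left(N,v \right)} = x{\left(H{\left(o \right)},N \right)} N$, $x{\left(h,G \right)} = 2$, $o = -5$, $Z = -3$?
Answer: $- \frac{55249}{21} \approx -2630.9$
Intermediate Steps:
$H{\left(m \right)} = -3$
$Q{\left(N,v \right)} = \frac{2 N}{3}$
$\left(Q{\left(\frac{1}{-1 + 8},4 \right)} + 572\right) - 3203 = \left(\frac{2}{3 \left(-1 + 8\right)} + 572\right) - 3203 = \left(\frac{2}{3 \cdot 7} + 572\right) - 3203 = \left(\frac{2}{3} \cdot \frac{1}{7} + 572\right) - 3203 = \left(\frac{2}{21} + 572\right) - 3203 = \frac{12014}{21} - 3203 = - \frac{55249}{21}$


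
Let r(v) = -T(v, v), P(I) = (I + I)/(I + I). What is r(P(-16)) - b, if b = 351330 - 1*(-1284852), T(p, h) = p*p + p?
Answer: -1636184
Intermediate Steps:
T(p, h) = p + p² (T(p, h) = p² + p = p + p²)
P(I) = 1 (P(I) = (2*I)/((2*I)) = (2*I)*(1/(2*I)) = 1)
r(v) = -v*(1 + v)
b = 1636182 (b = 351330 + 1284852 = 1636182)
r(P(-16)) - b = -1*1*(1 + 1) - 1*1636182 = -1*1*2 - 1636182 = -2 - 1636182 = -1636184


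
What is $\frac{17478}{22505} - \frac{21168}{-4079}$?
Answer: $\frac{547678602}{91797895} \approx 5.9661$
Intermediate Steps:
$\frac{17478}{22505} - \frac{21168}{-4079} = 17478 \cdot \frac{1}{22505} - - \frac{21168}{4079} = \frac{17478}{22505} + \frac{21168}{4079} = \frac{547678602}{91797895}$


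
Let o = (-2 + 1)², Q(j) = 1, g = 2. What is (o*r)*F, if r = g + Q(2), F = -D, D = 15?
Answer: -45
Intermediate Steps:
F = -15 (F = -1*15 = -15)
r = 3 (r = 2 + 1 = 3)
o = 1 (o = (-1)² = 1)
(o*r)*F = (1*3)*(-15) = 3*(-15) = -45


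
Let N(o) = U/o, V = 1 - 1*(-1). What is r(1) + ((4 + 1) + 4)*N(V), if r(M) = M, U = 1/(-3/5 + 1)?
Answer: 49/4 ≈ 12.250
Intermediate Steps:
U = 5/2 (U = 1/(-3*1/5 + 1) = 1/(-3/5 + 1) = 1/(2/5) = 5/2 ≈ 2.5000)
V = 2 (V = 1 + 1 = 2)
N(o) = 5/(2*o)
r(1) + ((4 + 1) + 4)*N(V) = 1 + ((4 + 1) + 4)*((5/2)/2) = 1 + (5 + 4)*((5/2)*(1/2)) = 1 + 9*(5/4) = 1 + 45/4 = 49/4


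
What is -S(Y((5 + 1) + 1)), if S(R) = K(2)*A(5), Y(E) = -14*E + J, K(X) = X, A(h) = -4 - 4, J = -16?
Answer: 16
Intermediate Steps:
A(h) = -8
Y(E) = -16 - 14*E (Y(E) = -14*E - 16 = -16 - 14*E)
S(R) = -16 (S(R) = 2*(-8) = -16)
-S(Y((5 + 1) + 1)) = -1*(-16) = 16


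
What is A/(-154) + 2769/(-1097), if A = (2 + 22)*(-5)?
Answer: -147393/84469 ≈ -1.7449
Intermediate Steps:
A = -120 (A = 24*(-5) = -120)
A/(-154) + 2769/(-1097) = -120/(-154) + 2769/(-1097) = -120*(-1/154) + 2769*(-1/1097) = 60/77 - 2769/1097 = -147393/84469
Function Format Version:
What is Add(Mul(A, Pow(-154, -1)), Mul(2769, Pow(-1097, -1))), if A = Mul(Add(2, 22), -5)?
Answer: Rational(-147393, 84469) ≈ -1.7449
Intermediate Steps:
A = -120 (A = Mul(24, -5) = -120)
Add(Mul(A, Pow(-154, -1)), Mul(2769, Pow(-1097, -1))) = Add(Mul(-120, Pow(-154, -1)), Mul(2769, Pow(-1097, -1))) = Add(Mul(-120, Rational(-1, 154)), Mul(2769, Rational(-1, 1097))) = Add(Rational(60, 77), Rational(-2769, 1097)) = Rational(-147393, 84469)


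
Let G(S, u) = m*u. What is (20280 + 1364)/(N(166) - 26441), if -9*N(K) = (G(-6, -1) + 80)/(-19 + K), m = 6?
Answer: -28635012/34981517 ≈ -0.81858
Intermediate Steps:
G(S, u) = 6*u
N(K) = -74/(9*(-19 + K)) (N(K) = -(6*(-1) + 80)/(9*(-19 + K)) = -(-6 + 80)/(9*(-19 + K)) = -74/(9*(-19 + K)))
(20280 + 1364)/(N(166) - 26441) = (20280 + 1364)/(-74/(-171 + 9*166) - 26441) = 21644/(-74/(-171 + 1494) - 26441) = 21644/(-74/1323 - 26441) = 21644/(-34981517/1323) = 21644*(-1323/34981517) = -28635012/34981517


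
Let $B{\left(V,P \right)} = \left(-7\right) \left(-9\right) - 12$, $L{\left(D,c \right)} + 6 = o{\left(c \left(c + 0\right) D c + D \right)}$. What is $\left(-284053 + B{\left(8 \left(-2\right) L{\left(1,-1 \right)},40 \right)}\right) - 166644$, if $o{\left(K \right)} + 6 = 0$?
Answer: $-450646$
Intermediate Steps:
$o{\left(K \right)} = -6$ ($o{\left(K \right)} = -6 + 0 = -6$)
$L{\left(D,c \right)} = -12$ ($L{\left(D,c \right)} = -6 - 6 = -12$)
$B{\left(V,P \right)} = 51$ ($B{\left(V,P \right)} = 63 - 12 = 51$)
$\left(-284053 + B{\left(8 \left(-2\right) L{\left(1,-1 \right)},40 \right)}\right) - 166644 = \left(-284053 + 51\right) - 166644 = -284002 - 166644 = -450646$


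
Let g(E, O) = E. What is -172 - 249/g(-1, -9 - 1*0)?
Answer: 77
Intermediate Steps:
-172 - 249/g(-1, -9 - 1*0) = -172 - 249/(-1) = -172 - 249*(-1) = -172 + 249 = 77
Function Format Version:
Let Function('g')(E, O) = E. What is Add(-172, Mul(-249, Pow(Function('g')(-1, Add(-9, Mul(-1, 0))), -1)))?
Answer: 77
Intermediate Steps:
Add(-172, Mul(-249, Pow(Function('g')(-1, Add(-9, Mul(-1, 0))), -1))) = Add(-172, Mul(-249, Pow(-1, -1))) = Add(-172, Mul(-249, -1)) = Add(-172, 249) = 77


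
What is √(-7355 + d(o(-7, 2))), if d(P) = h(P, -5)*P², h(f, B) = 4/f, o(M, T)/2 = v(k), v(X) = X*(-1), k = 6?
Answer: I*√7403 ≈ 86.041*I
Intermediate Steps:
v(X) = -X
o(M, T) = -12 (o(M, T) = 2*(-1*6) = 2*(-6) = -12)
d(P) = 4*P (d(P) = (4/P)*P² = 4*P)
√(-7355 + d(o(-7, 2))) = √(-7355 + 4*(-12)) = √(-7355 - 48) = √(-7403) = I*√7403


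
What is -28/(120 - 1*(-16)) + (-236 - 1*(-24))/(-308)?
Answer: 1263/2618 ≈ 0.48243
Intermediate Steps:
-28/(120 - 1*(-16)) + (-236 - 1*(-24))/(-308) = -28/(120 + 16) + (-236 + 24)*(-1/308) = -28/136 - 212*(-1/308) = -28*1/136 + 53/77 = -7/34 + 53/77 = 1263/2618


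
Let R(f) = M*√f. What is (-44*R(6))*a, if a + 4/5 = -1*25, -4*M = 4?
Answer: -5676*√6/5 ≈ -2780.7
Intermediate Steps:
M = -1 (M = -¼*4 = -1)
R(f) = -√f
a = -129/5 (a = -⅘ - 1*25 = -⅘ - 25 = -129/5 ≈ -25.800)
(-44*R(6))*a = -(-44)*√6*(-129/5) = (44*√6)*(-129/5) = -5676*√6/5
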